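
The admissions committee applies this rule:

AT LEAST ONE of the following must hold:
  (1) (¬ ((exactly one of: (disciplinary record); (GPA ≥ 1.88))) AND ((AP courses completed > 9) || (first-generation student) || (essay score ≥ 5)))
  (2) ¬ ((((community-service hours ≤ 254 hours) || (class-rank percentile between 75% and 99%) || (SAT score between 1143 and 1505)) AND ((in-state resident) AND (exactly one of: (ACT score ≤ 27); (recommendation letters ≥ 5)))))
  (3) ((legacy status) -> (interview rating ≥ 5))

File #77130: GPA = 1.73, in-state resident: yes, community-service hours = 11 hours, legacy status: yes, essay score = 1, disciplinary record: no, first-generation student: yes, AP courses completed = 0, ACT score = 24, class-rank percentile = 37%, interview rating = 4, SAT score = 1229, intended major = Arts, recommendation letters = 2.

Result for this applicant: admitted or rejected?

Admitted

Atomic conditions:
  disciplinary record: no → false
  GPA ≥ 1.88: 1.73 ≥ 1.88 is false
  AP courses completed > 9: 0 > 9 is false
  first-generation student: yes → true
  essay score ≥ 5: 1 ≥ 5 is false
  community-service hours ≤ 254 hours: 11 ≤ 254 is true
  class-rank percentile between 75% and 99%: 37 in [75, 99] is false
  SAT score between 1143 and 1505: 1229 in [1143, 1505] is true
  in-state resident: yes → true
  ACT score ≤ 27: 24 ≤ 27 is true
  recommendation letters ≥ 5: 2 ≥ 5 is false
  legacy status: yes → true
  interview rating ≥ 5: 4 ≥ 5 is false
Combine:
[1.1.1] exactly-one(false, false) = false
[1.1] NOT false = true
[1.2] false OR true OR false = true
[1] true AND true = true
[2.1.1] true OR false OR true = true
[2.1.2.2] exactly-one(true, false) = true
[2.1.2] true AND true = true
[2.1] true AND true = true
[2] NOT true = false
[3] true → false = false
[root] true OR false OR false = true
Overall: true → admitted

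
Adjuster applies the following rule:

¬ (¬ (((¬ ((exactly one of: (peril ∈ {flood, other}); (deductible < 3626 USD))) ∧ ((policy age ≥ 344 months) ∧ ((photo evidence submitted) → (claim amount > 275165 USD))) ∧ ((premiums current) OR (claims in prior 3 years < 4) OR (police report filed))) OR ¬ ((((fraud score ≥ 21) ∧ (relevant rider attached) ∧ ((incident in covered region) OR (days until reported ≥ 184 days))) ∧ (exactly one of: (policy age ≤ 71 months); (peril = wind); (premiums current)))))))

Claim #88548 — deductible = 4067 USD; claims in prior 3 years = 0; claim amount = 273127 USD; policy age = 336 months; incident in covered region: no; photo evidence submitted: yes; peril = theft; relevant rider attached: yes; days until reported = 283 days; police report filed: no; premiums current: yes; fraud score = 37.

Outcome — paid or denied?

Atomic conditions:
  peril ∈ {flood, other}: theft is not in the set → false
  deductible < 3626 USD: 4067 < 3626 is false
  policy age ≥ 344 months: 336 ≥ 344 is false
  photo evidence submitted: yes → true
  claim amount > 275165 USD: 273127 > 275165 is false
  premiums current: yes → true
  claims in prior 3 years < 4: 0 < 4 is true
  police report filed: no → false
  fraud score ≥ 21: 37 ≥ 21 is true
  relevant rider attached: yes → true
  incident in covered region: no → false
  days until reported ≥ 184 days: 283 ≥ 184 is true
  policy age ≤ 71 months: 336 ≤ 71 is false
  peril = wind: theft == wind is false
Combine:
[1.1.1.1.1] exactly-one(false, false) = false
[1.1.1.1] NOT false = true
[1.1.1.2.2] true → false = false
[1.1.1.2] false AND false = false
[1.1.1.3] true OR true OR false = true
[1.1.1] true AND false AND true = false
[1.1.2.1.1.3] false OR true = true
[1.1.2.1.1] true AND true AND true = true
[1.1.2.1.2] exactly-one(false, false, true) = true
[1.1.2.1] true AND true = true
[1.1.2] NOT true = false
[1.1] false OR false = false
[1] NOT false = true
[root] NOT true = false
Overall: false → denied

Denied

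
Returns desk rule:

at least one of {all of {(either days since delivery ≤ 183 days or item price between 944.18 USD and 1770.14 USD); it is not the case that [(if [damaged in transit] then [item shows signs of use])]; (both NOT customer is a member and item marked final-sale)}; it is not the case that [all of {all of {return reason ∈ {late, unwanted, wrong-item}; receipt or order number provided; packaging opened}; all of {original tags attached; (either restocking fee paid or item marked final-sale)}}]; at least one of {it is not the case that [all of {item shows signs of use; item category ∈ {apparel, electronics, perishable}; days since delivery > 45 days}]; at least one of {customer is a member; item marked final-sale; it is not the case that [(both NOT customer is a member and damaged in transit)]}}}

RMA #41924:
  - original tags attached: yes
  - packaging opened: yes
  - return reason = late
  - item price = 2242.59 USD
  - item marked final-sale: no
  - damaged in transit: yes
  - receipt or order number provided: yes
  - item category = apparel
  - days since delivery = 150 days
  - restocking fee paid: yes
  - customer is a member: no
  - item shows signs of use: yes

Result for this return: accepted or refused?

Refused

Atomic conditions:
  days since delivery ≤ 183 days: 150 ≤ 183 is true
  item price between 944.18 USD and 1770.14 USD: 2242.59 in [944.18, 1770.14] is false
  damaged in transit: yes → true
  item shows signs of use: yes → true
  NOT customer is a member: no → true
  item marked final-sale: no → false
  return reason ∈ {late, unwanted, wrong-item}: late is in the set → true
  receipt or order number provided: yes → true
  packaging opened: yes → true
  original tags attached: yes → true
  restocking fee paid: yes → true
  item category ∈ {apparel, electronics, perishable}: apparel is in the set → true
  days since delivery > 45 days: 150 > 45 is true
  customer is a member: no → false
Combine:
[1.1] true OR false = true
[1.2.1] true → true = true
[1.2] NOT true = false
[1.3] true AND false = false
[1] true AND false AND false = false
[2.1.1] true AND true AND true = true
[2.1.2.2] true OR false = true
[2.1.2] true AND true = true
[2.1] true AND true = true
[2] NOT true = false
[3.1.1] true AND true AND true = true
[3.1] NOT true = false
[3.2.3.1] true AND true = true
[3.2.3] NOT true = false
[3.2] false OR false OR false = false
[3] false OR false = false
[root] false OR false OR false = false
Overall: false → refused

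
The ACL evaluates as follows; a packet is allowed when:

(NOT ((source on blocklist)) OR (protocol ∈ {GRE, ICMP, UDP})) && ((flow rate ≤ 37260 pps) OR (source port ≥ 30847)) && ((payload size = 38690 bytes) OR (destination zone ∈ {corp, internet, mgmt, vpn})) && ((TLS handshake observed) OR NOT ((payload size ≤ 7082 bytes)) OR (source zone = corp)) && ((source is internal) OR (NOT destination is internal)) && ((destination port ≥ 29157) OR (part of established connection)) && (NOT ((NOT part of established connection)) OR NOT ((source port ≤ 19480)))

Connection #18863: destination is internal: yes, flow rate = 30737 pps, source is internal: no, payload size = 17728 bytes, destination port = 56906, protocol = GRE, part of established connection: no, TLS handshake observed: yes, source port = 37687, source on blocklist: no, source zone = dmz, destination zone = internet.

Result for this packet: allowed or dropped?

Atomic conditions:
  source on blocklist: no → false
  protocol ∈ {GRE, ICMP, UDP}: GRE is in the set → true
  flow rate ≤ 37260 pps: 30737 ≤ 37260 is true
  source port ≥ 30847: 37687 ≥ 30847 is true
  payload size = 38690 bytes: 17728 == 38690 is false
  destination zone ∈ {corp, internet, mgmt, vpn}: internet is in the set → true
  TLS handshake observed: yes → true
  payload size ≤ 7082 bytes: 17728 ≤ 7082 is false
  source zone = corp: dmz == corp is false
  source is internal: no → false
  NOT destination is internal: yes → false
  destination port ≥ 29157: 56906 ≥ 29157 is true
  part of established connection: no → false
  NOT part of established connection: no → true
  source port ≤ 19480: 37687 ≤ 19480 is false
Combine:
[1.1] NOT false = true
[1] true OR true = true
[2] true OR true = true
[3] false OR true = true
[4.2] NOT false = true
[4] true OR true OR false = true
[5] false OR false = false
[6] true OR false = true
[7.1] NOT true = false
[7.2] NOT false = true
[7] false OR true = true
[root] true AND true AND true AND true AND false AND true AND true = false
Overall: false → dropped

Dropped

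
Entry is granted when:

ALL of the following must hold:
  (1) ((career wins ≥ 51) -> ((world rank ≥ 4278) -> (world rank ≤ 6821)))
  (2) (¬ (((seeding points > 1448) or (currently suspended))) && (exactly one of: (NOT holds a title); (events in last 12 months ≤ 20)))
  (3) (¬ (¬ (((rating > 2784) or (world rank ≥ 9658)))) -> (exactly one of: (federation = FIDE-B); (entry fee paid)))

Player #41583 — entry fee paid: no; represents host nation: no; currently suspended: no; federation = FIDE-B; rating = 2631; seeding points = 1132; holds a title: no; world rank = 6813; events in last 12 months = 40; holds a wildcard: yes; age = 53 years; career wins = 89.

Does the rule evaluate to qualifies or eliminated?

Qualifies

Atomic conditions:
  career wins ≥ 51: 89 ≥ 51 is true
  world rank ≥ 4278: 6813 ≥ 4278 is true
  world rank ≤ 6821: 6813 ≤ 6821 is true
  seeding points > 1448: 1132 > 1448 is false
  currently suspended: no → false
  NOT holds a title: no → true
  events in last 12 months ≤ 20: 40 ≤ 20 is false
  rating > 2784: 2631 > 2784 is false
  world rank ≥ 9658: 6813 ≥ 9658 is false
  federation = FIDE-B: FIDE-B == FIDE-B is true
  entry fee paid: no → false
Combine:
[1.2] true → true = true
[1] true → true = true
[2.1.1] false OR false = false
[2.1] NOT false = true
[2.2] exactly-one(true, false) = true
[2] true AND true = true
[3.1.1.1] false OR false = false
[3.1.1] NOT false = true
[3.1] NOT true = false
[3.2] exactly-one(true, false) = true
[3] false → true (antecedent false ⇒ implication holds) = true
[root] true AND true AND true = true
Overall: true → qualifies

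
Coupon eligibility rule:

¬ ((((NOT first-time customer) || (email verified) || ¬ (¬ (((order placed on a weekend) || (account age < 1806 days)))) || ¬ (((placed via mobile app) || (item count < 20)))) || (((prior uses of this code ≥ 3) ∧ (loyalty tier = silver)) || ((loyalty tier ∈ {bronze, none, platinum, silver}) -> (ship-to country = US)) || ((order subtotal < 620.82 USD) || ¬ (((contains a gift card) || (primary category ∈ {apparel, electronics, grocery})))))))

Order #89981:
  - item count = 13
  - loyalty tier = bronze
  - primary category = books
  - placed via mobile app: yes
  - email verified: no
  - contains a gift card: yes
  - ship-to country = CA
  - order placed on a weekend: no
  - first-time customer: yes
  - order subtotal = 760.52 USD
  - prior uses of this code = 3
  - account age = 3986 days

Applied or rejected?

Applied

Atomic conditions:
  NOT first-time customer: yes → false
  email verified: no → false
  order placed on a weekend: no → false
  account age < 1806 days: 3986 < 1806 is false
  placed via mobile app: yes → true
  item count < 20: 13 < 20 is true
  prior uses of this code ≥ 3: 3 ≥ 3 is true
  loyalty tier = silver: bronze == silver is false
  loyalty tier ∈ {bronze, none, platinum, silver}: bronze is in the set → true
  ship-to country = US: CA == US is false
  order subtotal < 620.82 USD: 760.52 < 620.82 is false
  contains a gift card: yes → true
  primary category ∈ {apparel, electronics, grocery}: books is not in the set → false
Combine:
[1.1.3.1.1] false OR false = false
[1.1.3.1] NOT false = true
[1.1.3] NOT true = false
[1.1.4.1] true OR true = true
[1.1.4] NOT true = false
[1.1] false OR false OR false OR false = false
[1.2.1] true AND false = false
[1.2.2] true → false = false
[1.2.3.2.1] true OR false = true
[1.2.3.2] NOT true = false
[1.2.3] false OR false = false
[1.2] false OR false OR false = false
[1] false OR false = false
[root] NOT false = true
Overall: true → applied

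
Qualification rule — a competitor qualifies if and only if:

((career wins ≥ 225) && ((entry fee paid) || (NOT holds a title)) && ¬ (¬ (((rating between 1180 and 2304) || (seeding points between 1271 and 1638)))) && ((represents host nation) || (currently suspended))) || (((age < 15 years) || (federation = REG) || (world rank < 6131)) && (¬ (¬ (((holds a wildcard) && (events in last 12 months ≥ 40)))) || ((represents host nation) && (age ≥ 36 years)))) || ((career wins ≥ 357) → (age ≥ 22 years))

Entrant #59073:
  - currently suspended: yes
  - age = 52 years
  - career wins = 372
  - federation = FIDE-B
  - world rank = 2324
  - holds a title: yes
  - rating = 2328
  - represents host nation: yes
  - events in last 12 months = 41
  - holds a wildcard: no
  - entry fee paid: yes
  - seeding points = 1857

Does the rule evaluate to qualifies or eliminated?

Atomic conditions:
  career wins ≥ 225: 372 ≥ 225 is true
  entry fee paid: yes → true
  NOT holds a title: yes → false
  rating between 1180 and 2304: 2328 in [1180, 2304] is false
  seeding points between 1271 and 1638: 1857 in [1271, 1638] is false
  represents host nation: yes → true
  currently suspended: yes → true
  age < 15 years: 52 < 15 is false
  federation = REG: FIDE-B == REG is false
  world rank < 6131: 2324 < 6131 is true
  holds a wildcard: no → false
  events in last 12 months ≥ 40: 41 ≥ 40 is true
  age ≥ 36 years: 52 ≥ 36 is true
  career wins ≥ 357: 372 ≥ 357 is true
  age ≥ 22 years: 52 ≥ 22 is true
Combine:
[1.2] true OR false = true
[1.3.1.1] false OR false = false
[1.3.1] NOT false = true
[1.3] NOT true = false
[1.4] true OR true = true
[1] true AND true AND false AND true = false
[2.1] false OR false OR true = true
[2.2.1.1.1] false AND true = false
[2.2.1.1] NOT false = true
[2.2.1] NOT true = false
[2.2.2] true AND true = true
[2.2] false OR true = true
[2] true AND true = true
[3] true → true = true
[root] false OR true OR true = true
Overall: true → qualifies

Qualifies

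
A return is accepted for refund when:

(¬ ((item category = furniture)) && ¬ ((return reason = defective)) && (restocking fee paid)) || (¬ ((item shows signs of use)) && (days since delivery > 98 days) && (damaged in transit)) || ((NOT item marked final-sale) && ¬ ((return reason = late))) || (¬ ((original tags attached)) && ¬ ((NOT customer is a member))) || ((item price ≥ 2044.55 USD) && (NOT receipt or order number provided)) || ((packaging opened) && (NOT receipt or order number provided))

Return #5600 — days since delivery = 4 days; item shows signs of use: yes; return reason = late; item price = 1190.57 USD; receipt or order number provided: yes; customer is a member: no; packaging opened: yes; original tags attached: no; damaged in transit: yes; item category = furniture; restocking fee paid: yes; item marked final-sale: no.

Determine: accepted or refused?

Refused

Atomic conditions:
  item category = furniture: furniture == furniture is true
  return reason = defective: late == defective is false
  restocking fee paid: yes → true
  item shows signs of use: yes → true
  days since delivery > 98 days: 4 > 98 is false
  damaged in transit: yes → true
  NOT item marked final-sale: no → true
  return reason = late: late == late is true
  original tags attached: no → false
  NOT customer is a member: no → true
  item price ≥ 2044.55 USD: 1190.57 ≥ 2044.55 is false
  NOT receipt or order number provided: yes → false
  packaging opened: yes → true
Combine:
[1.1] NOT true = false
[1.2] NOT false = true
[1] false AND true AND true = false
[2.1] NOT true = false
[2] false AND false AND true = false
[3.2] NOT true = false
[3] true AND false = false
[4.1] NOT false = true
[4.2] NOT true = false
[4] true AND false = false
[5] false AND false = false
[6] true AND false = false
[root] false OR false OR false OR false OR false OR false = false
Overall: false → refused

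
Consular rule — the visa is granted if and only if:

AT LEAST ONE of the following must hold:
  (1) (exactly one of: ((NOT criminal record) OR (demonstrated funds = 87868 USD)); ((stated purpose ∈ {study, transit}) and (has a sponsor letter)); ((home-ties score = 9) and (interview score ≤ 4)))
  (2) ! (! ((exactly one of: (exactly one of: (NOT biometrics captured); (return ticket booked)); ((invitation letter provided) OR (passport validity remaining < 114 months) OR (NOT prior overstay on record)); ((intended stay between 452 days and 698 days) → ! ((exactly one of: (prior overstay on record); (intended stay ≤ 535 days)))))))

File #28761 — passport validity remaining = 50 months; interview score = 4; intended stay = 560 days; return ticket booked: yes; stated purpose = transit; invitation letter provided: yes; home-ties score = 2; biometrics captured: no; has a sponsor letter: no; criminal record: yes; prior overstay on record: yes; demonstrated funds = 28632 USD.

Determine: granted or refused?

Granted

Atomic conditions:
  NOT criminal record: yes → false
  demonstrated funds = 87868 USD: 28632 == 87868 is false
  stated purpose ∈ {study, transit}: transit is in the set → true
  has a sponsor letter: no → false
  home-ties score = 9: 2 == 9 is false
  interview score ≤ 4: 4 ≤ 4 is true
  NOT biometrics captured: no → true
  return ticket booked: yes → true
  invitation letter provided: yes → true
  passport validity remaining < 114 months: 50 < 114 is true
  NOT prior overstay on record: yes → false
  intended stay between 452 days and 698 days: 560 in [452, 698] is true
  prior overstay on record: yes → true
  intended stay ≤ 535 days: 560 ≤ 535 is false
Combine:
[1.1] false OR false = false
[1.2] true AND false = false
[1.3] false AND true = false
[1] exactly-one(false, false, false) = false
[2.1.1.1] exactly-one(true, true) = false
[2.1.1.2] true OR true OR false = true
[2.1.1.3.2.1] exactly-one(true, false) = true
[2.1.1.3.2] NOT true = false
[2.1.1.3] true → false = false
[2.1.1] exactly-one(false, true, false) = true
[2.1] NOT true = false
[2] NOT false = true
[root] false OR true = true
Overall: true → granted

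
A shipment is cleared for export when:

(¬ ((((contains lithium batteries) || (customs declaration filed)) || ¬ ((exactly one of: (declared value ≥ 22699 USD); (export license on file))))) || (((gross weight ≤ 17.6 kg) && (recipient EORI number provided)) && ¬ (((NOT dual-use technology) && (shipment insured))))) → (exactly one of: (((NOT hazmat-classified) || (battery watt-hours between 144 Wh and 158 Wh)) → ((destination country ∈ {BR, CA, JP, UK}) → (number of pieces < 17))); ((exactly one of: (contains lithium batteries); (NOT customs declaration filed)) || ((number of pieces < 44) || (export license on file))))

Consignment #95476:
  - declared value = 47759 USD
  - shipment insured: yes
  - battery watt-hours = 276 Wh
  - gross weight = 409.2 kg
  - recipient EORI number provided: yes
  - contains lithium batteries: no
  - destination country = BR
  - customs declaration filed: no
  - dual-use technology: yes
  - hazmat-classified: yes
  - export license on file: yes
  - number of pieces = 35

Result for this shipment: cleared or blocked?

Atomic conditions:
  contains lithium batteries: no → false
  customs declaration filed: no → false
  declared value ≥ 22699 USD: 47759 ≥ 22699 is true
  export license on file: yes → true
  gross weight ≤ 17.6 kg: 409.2 ≤ 17.6 is false
  recipient EORI number provided: yes → true
  NOT dual-use technology: yes → false
  shipment insured: yes → true
  NOT hazmat-classified: yes → false
  battery watt-hours between 144 Wh and 158 Wh: 276 in [144, 158] is false
  destination country ∈ {BR, CA, JP, UK}: BR is in the set → true
  number of pieces < 17: 35 < 17 is false
  NOT customs declaration filed: no → true
  number of pieces < 44: 35 < 44 is true
Combine:
[1.1.1.1] false OR false = false
[1.1.1.2.1] exactly-one(true, true) = false
[1.1.1.2] NOT false = true
[1.1.1] false OR true = true
[1.1] NOT true = false
[1.2.1] false AND true = false
[1.2.2.1] false AND true = false
[1.2.2] NOT false = true
[1.2] false AND true = false
[1] false OR false = false
[2.1.1] false OR false = false
[2.1.2] true → false = false
[2.1] false → false (antecedent false ⇒ implication holds) = true
[2.2.1] exactly-one(false, true) = true
[2.2.2] true OR true = true
[2.2] true OR true = true
[2] exactly-one(true, true) = false
[root] false → false (antecedent false ⇒ implication holds) = true
Overall: true → cleared

Cleared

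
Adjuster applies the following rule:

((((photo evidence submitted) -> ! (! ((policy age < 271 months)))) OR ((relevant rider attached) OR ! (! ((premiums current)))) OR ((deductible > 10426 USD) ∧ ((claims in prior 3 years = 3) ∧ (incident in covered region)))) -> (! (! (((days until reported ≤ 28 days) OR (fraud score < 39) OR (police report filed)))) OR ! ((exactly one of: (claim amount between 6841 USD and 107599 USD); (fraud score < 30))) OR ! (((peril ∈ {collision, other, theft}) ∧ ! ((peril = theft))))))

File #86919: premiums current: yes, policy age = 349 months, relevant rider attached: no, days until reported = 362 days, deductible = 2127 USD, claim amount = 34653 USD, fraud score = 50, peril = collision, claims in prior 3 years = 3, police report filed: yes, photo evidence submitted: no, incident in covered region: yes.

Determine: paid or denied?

Atomic conditions:
  photo evidence submitted: no → false
  policy age < 271 months: 349 < 271 is false
  relevant rider attached: no → false
  premiums current: yes → true
  deductible > 10426 USD: 2127 > 10426 is false
  claims in prior 3 years = 3: 3 == 3 is true
  incident in covered region: yes → true
  days until reported ≤ 28 days: 362 ≤ 28 is false
  fraud score < 39: 50 < 39 is false
  police report filed: yes → true
  claim amount between 6841 USD and 107599 USD: 34653 in [6841, 107599] is true
  fraud score < 30: 50 < 30 is false
  peril ∈ {collision, other, theft}: collision is in the set → true
  peril = theft: collision == theft is false
Combine:
[1.1.2.1] NOT false = true
[1.1.2] NOT true = false
[1.1] false → false (antecedent false ⇒ implication holds) = true
[1.2.2.1] NOT true = false
[1.2.2] NOT false = true
[1.2] false OR true = true
[1.3.2] true AND true = true
[1.3] false AND true = false
[1] true OR true OR false = true
[2.1.1.1] false OR false OR true = true
[2.1.1] NOT true = false
[2.1] NOT false = true
[2.2.1] exactly-one(true, false) = true
[2.2] NOT true = false
[2.3.1.2] NOT false = true
[2.3.1] true AND true = true
[2.3] NOT true = false
[2] true OR false OR false = true
[root] true → true = true
Overall: true → paid

Paid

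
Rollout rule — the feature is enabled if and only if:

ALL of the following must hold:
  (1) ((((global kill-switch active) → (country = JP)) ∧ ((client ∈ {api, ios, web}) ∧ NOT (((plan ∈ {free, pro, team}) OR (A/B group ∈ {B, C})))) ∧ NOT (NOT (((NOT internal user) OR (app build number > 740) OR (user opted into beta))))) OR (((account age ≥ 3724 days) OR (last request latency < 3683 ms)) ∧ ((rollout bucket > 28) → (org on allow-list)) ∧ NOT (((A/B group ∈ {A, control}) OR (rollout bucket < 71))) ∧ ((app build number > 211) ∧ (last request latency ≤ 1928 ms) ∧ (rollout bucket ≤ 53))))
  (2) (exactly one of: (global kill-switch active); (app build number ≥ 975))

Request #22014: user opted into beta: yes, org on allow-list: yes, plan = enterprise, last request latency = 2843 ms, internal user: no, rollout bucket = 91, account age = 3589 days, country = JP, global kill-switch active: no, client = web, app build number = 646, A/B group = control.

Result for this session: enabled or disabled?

Disabled

Atomic conditions:
  global kill-switch active: no → false
  country = JP: JP == JP is true
  client ∈ {api, ios, web}: web is in the set → true
  plan ∈ {free, pro, team}: enterprise is not in the set → false
  A/B group ∈ {B, C}: control is not in the set → false
  NOT internal user: no → true
  app build number > 740: 646 > 740 is false
  user opted into beta: yes → true
  account age ≥ 3724 days: 3589 ≥ 3724 is false
  last request latency < 3683 ms: 2843 < 3683 is true
  rollout bucket > 28: 91 > 28 is true
  org on allow-list: yes → true
  A/B group ∈ {A, control}: control is in the set → true
  rollout bucket < 71: 91 < 71 is false
  app build number > 211: 646 > 211 is true
  last request latency ≤ 1928 ms: 2843 ≤ 1928 is false
  rollout bucket ≤ 53: 91 ≤ 53 is false
  app build number ≥ 975: 646 ≥ 975 is false
Combine:
[1.1.1] false → true (antecedent false ⇒ implication holds) = true
[1.1.2.2.1] false OR false = false
[1.1.2.2] NOT false = true
[1.1.2] true AND true = true
[1.1.3.1.1] true OR false OR true = true
[1.1.3.1] NOT true = false
[1.1.3] NOT false = true
[1.1] true AND true AND true = true
[1.2.1] false OR true = true
[1.2.2] true → true = true
[1.2.3.1] true OR false = true
[1.2.3] NOT true = false
[1.2.4] true AND false AND false = false
[1.2] true AND true AND false AND false = false
[1] true OR false = true
[2] exactly-one(false, false) = false
[root] true AND false = false
Overall: false → disabled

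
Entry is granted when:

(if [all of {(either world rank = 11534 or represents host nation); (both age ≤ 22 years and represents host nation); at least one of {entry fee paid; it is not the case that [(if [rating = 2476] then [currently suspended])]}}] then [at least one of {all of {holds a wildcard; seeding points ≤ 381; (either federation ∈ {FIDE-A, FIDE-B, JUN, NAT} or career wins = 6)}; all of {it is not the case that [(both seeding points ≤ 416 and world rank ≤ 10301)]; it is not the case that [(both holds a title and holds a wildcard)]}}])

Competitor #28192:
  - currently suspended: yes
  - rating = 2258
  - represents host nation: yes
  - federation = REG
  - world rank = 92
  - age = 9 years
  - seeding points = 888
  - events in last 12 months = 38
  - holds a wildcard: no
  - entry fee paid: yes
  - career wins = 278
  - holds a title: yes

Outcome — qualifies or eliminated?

Qualifies

Atomic conditions:
  world rank = 11534: 92 == 11534 is false
  represents host nation: yes → true
  age ≤ 22 years: 9 ≤ 22 is true
  entry fee paid: yes → true
  rating = 2476: 2258 == 2476 is false
  currently suspended: yes → true
  holds a wildcard: no → false
  seeding points ≤ 381: 888 ≤ 381 is false
  federation ∈ {FIDE-A, FIDE-B, JUN, NAT}: REG is not in the set → false
  career wins = 6: 278 == 6 is false
  seeding points ≤ 416: 888 ≤ 416 is false
  world rank ≤ 10301: 92 ≤ 10301 is true
  holds a title: yes → true
Combine:
[1.1] false OR true = true
[1.2] true AND true = true
[1.3.2.1] false → true (antecedent false ⇒ implication holds) = true
[1.3.2] NOT true = false
[1.3] true OR false = true
[1] true AND true AND true = true
[2.1.3] false OR false = false
[2.1] false AND false AND false = false
[2.2.1.1] false AND true = false
[2.2.1] NOT false = true
[2.2.2.1] true AND false = false
[2.2.2] NOT false = true
[2.2] true AND true = true
[2] false OR true = true
[root] true → true = true
Overall: true → qualifies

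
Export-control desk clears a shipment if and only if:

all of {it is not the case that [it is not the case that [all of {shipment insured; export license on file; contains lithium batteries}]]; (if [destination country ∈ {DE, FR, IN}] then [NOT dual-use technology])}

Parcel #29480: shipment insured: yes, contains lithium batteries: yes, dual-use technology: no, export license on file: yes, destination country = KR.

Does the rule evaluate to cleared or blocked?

Atomic conditions:
  shipment insured: yes → true
  export license on file: yes → true
  contains lithium batteries: yes → true
  destination country ∈ {DE, FR, IN}: KR is not in the set → false
  NOT dual-use technology: no → true
Combine:
[1.1.1] true AND true AND true = true
[1.1] NOT true = false
[1] NOT false = true
[2] false → true (antecedent false ⇒ implication holds) = true
[root] true AND true = true
Overall: true → cleared

Cleared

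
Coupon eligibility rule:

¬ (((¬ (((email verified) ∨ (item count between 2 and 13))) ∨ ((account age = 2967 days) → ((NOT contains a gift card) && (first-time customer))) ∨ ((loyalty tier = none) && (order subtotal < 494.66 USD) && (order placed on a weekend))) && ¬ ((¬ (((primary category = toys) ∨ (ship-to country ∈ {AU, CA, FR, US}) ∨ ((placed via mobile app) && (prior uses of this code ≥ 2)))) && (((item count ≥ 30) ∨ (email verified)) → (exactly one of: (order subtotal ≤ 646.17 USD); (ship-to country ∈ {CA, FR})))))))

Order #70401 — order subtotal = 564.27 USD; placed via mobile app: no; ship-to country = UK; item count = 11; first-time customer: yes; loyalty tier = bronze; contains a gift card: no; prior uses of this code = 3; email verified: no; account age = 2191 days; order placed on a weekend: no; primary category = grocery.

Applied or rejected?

Applied

Atomic conditions:
  email verified: no → false
  item count between 2 and 13: 11 in [2, 13] is true
  account age = 2967 days: 2191 == 2967 is false
  NOT contains a gift card: no → true
  first-time customer: yes → true
  loyalty tier = none: bronze == none is false
  order subtotal < 494.66 USD: 564.27 < 494.66 is false
  order placed on a weekend: no → false
  primary category = toys: grocery == toys is false
  ship-to country ∈ {AU, CA, FR, US}: UK is not in the set → false
  placed via mobile app: no → false
  prior uses of this code ≥ 2: 3 ≥ 2 is true
  item count ≥ 30: 11 ≥ 30 is false
  order subtotal ≤ 646.17 USD: 564.27 ≤ 646.17 is true
  ship-to country ∈ {CA, FR}: UK is not in the set → false
Combine:
[1.1.1.1] false OR true = true
[1.1.1] NOT true = false
[1.1.2.2] true AND true = true
[1.1.2] false → true (antecedent false ⇒ implication holds) = true
[1.1.3] false AND false AND false = false
[1.1] false OR true OR false = true
[1.2.1.1.1.3] false AND true = false
[1.2.1.1.1] false OR false OR false = false
[1.2.1.1] NOT false = true
[1.2.1.2.1] false OR false = false
[1.2.1.2.2] exactly-one(true, false) = true
[1.2.1.2] false → true (antecedent false ⇒ implication holds) = true
[1.2.1] true AND true = true
[1.2] NOT true = false
[1] true AND false = false
[root] NOT false = true
Overall: true → applied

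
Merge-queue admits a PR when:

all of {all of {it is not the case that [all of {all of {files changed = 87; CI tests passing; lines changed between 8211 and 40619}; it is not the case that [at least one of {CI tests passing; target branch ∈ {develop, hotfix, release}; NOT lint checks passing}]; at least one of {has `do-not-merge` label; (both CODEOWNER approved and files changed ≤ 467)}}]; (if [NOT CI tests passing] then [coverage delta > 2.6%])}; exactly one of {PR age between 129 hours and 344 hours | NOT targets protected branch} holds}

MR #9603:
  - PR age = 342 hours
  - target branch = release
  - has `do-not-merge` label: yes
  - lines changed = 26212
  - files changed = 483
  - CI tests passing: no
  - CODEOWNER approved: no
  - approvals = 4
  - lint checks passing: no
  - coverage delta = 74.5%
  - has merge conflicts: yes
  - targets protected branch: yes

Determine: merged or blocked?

Atomic conditions:
  files changed = 87: 483 == 87 is false
  CI tests passing: no → false
  lines changed between 8211 and 40619: 26212 in [8211, 40619] is true
  target branch ∈ {develop, hotfix, release}: release is in the set → true
  NOT lint checks passing: no → true
  has `do-not-merge` label: yes → true
  CODEOWNER approved: no → false
  files changed ≤ 467: 483 ≤ 467 is false
  NOT CI tests passing: no → true
  coverage delta > 2.6%: 74.5 > 2.6 is true
  PR age between 129 hours and 344 hours: 342 in [129, 344] is true
  NOT targets protected branch: yes → false
Combine:
[1.1.1.1] false AND false AND true = false
[1.1.1.2.1] false OR true OR true = true
[1.1.1.2] NOT true = false
[1.1.1.3.2] false AND false = false
[1.1.1.3] true OR false = true
[1.1.1] false AND false AND true = false
[1.1] NOT false = true
[1.2] true → true = true
[1] true AND true = true
[2] exactly-one(true, false) = true
[root] true AND true = true
Overall: true → merged

Merged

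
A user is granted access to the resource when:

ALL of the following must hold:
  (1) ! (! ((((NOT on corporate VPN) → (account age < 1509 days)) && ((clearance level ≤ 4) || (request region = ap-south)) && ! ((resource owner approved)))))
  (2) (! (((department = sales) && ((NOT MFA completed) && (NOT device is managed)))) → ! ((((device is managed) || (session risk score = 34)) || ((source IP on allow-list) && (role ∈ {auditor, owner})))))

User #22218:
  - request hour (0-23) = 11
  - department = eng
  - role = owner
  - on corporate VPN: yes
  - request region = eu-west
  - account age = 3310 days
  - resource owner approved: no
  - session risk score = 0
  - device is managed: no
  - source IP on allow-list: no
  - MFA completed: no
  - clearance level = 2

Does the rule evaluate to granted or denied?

Granted

Atomic conditions:
  NOT on corporate VPN: yes → false
  account age < 1509 days: 3310 < 1509 is false
  clearance level ≤ 4: 2 ≤ 4 is true
  request region = ap-south: eu-west == ap-south is false
  resource owner approved: no → false
  department = sales: eng == sales is false
  NOT MFA completed: no → true
  NOT device is managed: no → true
  device is managed: no → false
  session risk score = 34: 0 == 34 is false
  source IP on allow-list: no → false
  role ∈ {auditor, owner}: owner is in the set → true
Combine:
[1.1.1.1] false → false (antecedent false ⇒ implication holds) = true
[1.1.1.2] true OR false = true
[1.1.1.3] NOT false = true
[1.1.1] true AND true AND true = true
[1.1] NOT true = false
[1] NOT false = true
[2.1.1.2] true AND true = true
[2.1.1] false AND true = false
[2.1] NOT false = true
[2.2.1.1] false OR false = false
[2.2.1.2] false AND true = false
[2.2.1] false OR false = false
[2.2] NOT false = true
[2] true → true = true
[root] true AND true = true
Overall: true → granted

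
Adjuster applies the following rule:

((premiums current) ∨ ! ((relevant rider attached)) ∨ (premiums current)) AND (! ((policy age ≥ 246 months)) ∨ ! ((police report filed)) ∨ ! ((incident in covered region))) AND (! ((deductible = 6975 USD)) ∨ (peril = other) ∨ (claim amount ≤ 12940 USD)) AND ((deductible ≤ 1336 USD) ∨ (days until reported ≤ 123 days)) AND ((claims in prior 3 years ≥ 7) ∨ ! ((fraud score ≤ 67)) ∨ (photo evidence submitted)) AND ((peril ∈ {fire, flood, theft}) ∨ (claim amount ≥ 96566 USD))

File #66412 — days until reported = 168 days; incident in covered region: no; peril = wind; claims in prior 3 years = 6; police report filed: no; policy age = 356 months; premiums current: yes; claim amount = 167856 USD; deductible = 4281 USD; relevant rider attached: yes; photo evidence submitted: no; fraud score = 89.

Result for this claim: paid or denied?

Atomic conditions:
  premiums current: yes → true
  relevant rider attached: yes → true
  policy age ≥ 246 months: 356 ≥ 246 is true
  police report filed: no → false
  incident in covered region: no → false
  deductible = 6975 USD: 4281 == 6975 is false
  peril = other: wind == other is false
  claim amount ≤ 12940 USD: 167856 ≤ 12940 is false
  deductible ≤ 1336 USD: 4281 ≤ 1336 is false
  days until reported ≤ 123 days: 168 ≤ 123 is false
  claims in prior 3 years ≥ 7: 6 ≥ 7 is false
  fraud score ≤ 67: 89 ≤ 67 is false
  photo evidence submitted: no → false
  peril ∈ {fire, flood, theft}: wind is not in the set → false
  claim amount ≥ 96566 USD: 167856 ≥ 96566 is true
Combine:
[1.2] NOT true = false
[1] true OR false OR true = true
[2.1] NOT true = false
[2.2] NOT false = true
[2.3] NOT false = true
[2] false OR true OR true = true
[3.1] NOT false = true
[3] true OR false OR false = true
[4] false OR false = false
[5.2] NOT false = true
[5] false OR true OR false = true
[6] false OR true = true
[root] true AND true AND true AND false AND true AND true = false
Overall: false → denied

Denied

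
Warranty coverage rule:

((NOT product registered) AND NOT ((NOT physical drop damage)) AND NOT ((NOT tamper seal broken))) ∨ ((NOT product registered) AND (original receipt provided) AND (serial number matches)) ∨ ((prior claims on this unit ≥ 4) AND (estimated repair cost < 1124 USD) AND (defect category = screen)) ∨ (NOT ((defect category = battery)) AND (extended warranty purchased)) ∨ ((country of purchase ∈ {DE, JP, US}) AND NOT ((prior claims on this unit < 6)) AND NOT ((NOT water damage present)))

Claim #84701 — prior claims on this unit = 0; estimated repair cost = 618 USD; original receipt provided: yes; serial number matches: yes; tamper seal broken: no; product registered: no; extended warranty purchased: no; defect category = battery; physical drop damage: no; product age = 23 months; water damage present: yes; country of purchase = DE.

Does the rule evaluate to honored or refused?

Honored

Atomic conditions:
  NOT product registered: no → true
  NOT physical drop damage: no → true
  NOT tamper seal broken: no → true
  original receipt provided: yes → true
  serial number matches: yes → true
  prior claims on this unit ≥ 4: 0 ≥ 4 is false
  estimated repair cost < 1124 USD: 618 < 1124 is true
  defect category = screen: battery == screen is false
  defect category = battery: battery == battery is true
  extended warranty purchased: no → false
  country of purchase ∈ {DE, JP, US}: DE is in the set → true
  prior claims on this unit < 6: 0 < 6 is true
  NOT water damage present: yes → false
Combine:
[1.2] NOT true = false
[1.3] NOT true = false
[1] true AND false AND false = false
[2] true AND true AND true = true
[3] false AND true AND false = false
[4.1] NOT true = false
[4] false AND false = false
[5.2] NOT true = false
[5.3] NOT false = true
[5] true AND false AND true = false
[root] false OR true OR false OR false OR false = true
Overall: true → honored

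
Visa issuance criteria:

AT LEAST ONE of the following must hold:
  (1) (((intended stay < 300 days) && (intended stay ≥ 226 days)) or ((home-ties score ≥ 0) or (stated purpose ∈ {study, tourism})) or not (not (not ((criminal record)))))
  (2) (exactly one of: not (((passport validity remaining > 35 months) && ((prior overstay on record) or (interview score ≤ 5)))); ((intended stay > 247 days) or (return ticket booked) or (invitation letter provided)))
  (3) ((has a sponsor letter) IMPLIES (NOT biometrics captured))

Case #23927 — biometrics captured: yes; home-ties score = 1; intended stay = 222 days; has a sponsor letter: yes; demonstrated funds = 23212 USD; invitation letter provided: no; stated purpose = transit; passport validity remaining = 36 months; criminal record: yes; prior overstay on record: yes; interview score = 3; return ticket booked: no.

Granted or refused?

Granted

Atomic conditions:
  intended stay < 300 days: 222 < 300 is true
  intended stay ≥ 226 days: 222 ≥ 226 is false
  home-ties score ≥ 0: 1 ≥ 0 is true
  stated purpose ∈ {study, tourism}: transit is not in the set → false
  criminal record: yes → true
  passport validity remaining > 35 months: 36 > 35 is true
  prior overstay on record: yes → true
  interview score ≤ 5: 3 ≤ 5 is true
  intended stay > 247 days: 222 > 247 is false
  return ticket booked: no → false
  invitation letter provided: no → false
  has a sponsor letter: yes → true
  NOT biometrics captured: yes → false
Combine:
[1.1] true AND false = false
[1.2] true OR false = true
[1.3.1.1] NOT true = false
[1.3.1] NOT false = true
[1.3] NOT true = false
[1] false OR true OR false = true
[2.1.1.2] true OR true = true
[2.1.1] true AND true = true
[2.1] NOT true = false
[2.2] false OR false OR false = false
[2] exactly-one(false, false) = false
[3] true → false = false
[root] true OR false OR false = true
Overall: true → granted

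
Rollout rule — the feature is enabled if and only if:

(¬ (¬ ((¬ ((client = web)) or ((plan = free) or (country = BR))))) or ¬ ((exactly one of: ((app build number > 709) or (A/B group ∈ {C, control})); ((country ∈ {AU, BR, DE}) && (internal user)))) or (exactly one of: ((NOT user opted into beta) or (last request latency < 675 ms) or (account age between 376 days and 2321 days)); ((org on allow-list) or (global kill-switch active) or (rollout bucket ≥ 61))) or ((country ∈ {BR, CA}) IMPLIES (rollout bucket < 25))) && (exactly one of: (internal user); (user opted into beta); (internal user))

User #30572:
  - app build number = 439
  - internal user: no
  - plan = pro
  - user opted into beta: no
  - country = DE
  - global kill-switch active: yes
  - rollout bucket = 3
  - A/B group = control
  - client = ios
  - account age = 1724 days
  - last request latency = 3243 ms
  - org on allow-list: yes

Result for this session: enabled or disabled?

Disabled

Atomic conditions:
  client = web: ios == web is false
  plan = free: pro == free is false
  country = BR: DE == BR is false
  app build number > 709: 439 > 709 is false
  A/B group ∈ {C, control}: control is in the set → true
  country ∈ {AU, BR, DE}: DE is in the set → true
  internal user: no → false
  NOT user opted into beta: no → true
  last request latency < 675 ms: 3243 < 675 is false
  account age between 376 days and 2321 days: 1724 in [376, 2321] is true
  org on allow-list: yes → true
  global kill-switch active: yes → true
  rollout bucket ≥ 61: 3 ≥ 61 is false
  country ∈ {BR, CA}: DE is not in the set → false
  rollout bucket < 25: 3 < 25 is true
  user opted into beta: no → false
Combine:
[1.1.1.1.1] NOT false = true
[1.1.1.1.2] false OR false = false
[1.1.1.1] true OR false = true
[1.1.1] NOT true = false
[1.1] NOT false = true
[1.2.1.1] false OR true = true
[1.2.1.2] true AND false = false
[1.2.1] exactly-one(true, false) = true
[1.2] NOT true = false
[1.3.1] true OR false OR true = true
[1.3.2] true OR true OR false = true
[1.3] exactly-one(true, true) = false
[1.4] false → true (antecedent false ⇒ implication holds) = true
[1] true OR false OR false OR true = true
[2] exactly-one(false, false, false) = false
[root] true AND false = false
Overall: false → disabled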